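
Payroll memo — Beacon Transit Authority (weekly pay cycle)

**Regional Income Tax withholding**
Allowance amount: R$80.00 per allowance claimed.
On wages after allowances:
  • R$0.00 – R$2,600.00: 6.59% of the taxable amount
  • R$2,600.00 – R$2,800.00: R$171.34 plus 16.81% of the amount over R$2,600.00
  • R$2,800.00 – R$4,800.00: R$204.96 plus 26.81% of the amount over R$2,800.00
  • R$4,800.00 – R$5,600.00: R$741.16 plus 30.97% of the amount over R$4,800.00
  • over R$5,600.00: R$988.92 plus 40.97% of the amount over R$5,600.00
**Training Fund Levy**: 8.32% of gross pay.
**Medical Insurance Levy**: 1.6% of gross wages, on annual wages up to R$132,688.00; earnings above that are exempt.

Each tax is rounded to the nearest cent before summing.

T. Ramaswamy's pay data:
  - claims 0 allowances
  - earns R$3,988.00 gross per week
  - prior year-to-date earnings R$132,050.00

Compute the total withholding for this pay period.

Regional Income Tax: taxable = R$3,988.00
  R$204.96 + 26.81% × (R$3,988.00 − R$2,800.00) = R$204.96 + 26.81% × R$1,188.00 = R$523.46
Training Fund Levy: 8.32% × R$3,988.00 = R$331.80
Medical Insurance Levy: cap R$132,688.00 − YTD R$132,050.00 = R$638.00 subject; 1.6% × R$638.00 = R$10.21
Total: R$523.46 + R$331.80 + R$10.21 = R$865.47

R$865.47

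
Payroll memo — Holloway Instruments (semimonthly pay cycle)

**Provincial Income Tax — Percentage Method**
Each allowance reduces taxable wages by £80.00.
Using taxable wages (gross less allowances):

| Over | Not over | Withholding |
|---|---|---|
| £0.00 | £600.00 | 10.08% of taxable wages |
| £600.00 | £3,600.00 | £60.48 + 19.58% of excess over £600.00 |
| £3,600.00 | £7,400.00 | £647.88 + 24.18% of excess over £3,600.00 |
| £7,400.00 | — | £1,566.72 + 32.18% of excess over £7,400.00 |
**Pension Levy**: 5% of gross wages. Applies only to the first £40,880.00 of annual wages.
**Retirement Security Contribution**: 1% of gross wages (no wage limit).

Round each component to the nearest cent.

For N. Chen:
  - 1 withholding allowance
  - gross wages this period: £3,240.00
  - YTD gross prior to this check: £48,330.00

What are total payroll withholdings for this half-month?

Provincial Income Tax: taxable = £3,240.00 − 1×£80.00 = £3,160.00
  £60.48 + 19.58% × (£3,160.00 − £600.00) = £60.48 + 19.58% × £2,560.00 = £561.73
Pension Levy: YTD £48,330.00 ≥ cap £40,880.00 → £0.00
Retirement Security Contribution: 1% × £3,240.00 = £32.40
Total: £561.73 + £0.00 + £32.40 = £594.13

£594.13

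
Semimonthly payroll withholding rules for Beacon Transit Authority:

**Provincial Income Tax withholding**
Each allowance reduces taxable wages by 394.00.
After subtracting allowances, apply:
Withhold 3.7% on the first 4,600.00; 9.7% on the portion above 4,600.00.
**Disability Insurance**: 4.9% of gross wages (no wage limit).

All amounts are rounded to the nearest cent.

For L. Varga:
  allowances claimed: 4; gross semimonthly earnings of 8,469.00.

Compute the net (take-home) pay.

Provincial Income Tax: taxable = 8,469.00 − 4×394.00 = 6,893.00
  170.20 + 9.7% × (6,893.00 − 4,600.00) = 170.20 + 9.7% × 2,293.00 = 392.62
Disability Insurance: 4.9% × 8,469.00 = 414.98
Total withheld: 392.62 + 414.98 = 807.60
Net pay: 8,469.00 − 807.60 = 7,661.40

7,661.40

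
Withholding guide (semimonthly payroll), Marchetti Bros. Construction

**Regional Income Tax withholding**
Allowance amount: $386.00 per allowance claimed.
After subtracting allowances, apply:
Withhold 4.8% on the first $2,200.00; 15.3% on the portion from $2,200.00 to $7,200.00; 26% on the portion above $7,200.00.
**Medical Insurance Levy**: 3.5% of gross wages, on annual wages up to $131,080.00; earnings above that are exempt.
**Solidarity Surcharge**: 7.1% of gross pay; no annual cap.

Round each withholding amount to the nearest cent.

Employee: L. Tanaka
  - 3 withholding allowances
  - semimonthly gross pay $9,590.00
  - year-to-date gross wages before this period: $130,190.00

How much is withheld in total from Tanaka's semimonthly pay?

Regional Income Tax: taxable = $9,590.00 − 3×$386.00 = $8,432.00
  $870.60 + 26% × ($8,432.00 − $7,200.00) = $870.60 + 26% × $1,232.00 = $1,190.92
Medical Insurance Levy: cap $131,080.00 − YTD $130,190.00 = $890.00 subject; 3.5% × $890.00 = $31.15
Solidarity Surcharge: 7.1% × $9,590.00 = $680.89
Total: $1,190.92 + $31.15 + $680.89 = $1,902.96

$1,902.96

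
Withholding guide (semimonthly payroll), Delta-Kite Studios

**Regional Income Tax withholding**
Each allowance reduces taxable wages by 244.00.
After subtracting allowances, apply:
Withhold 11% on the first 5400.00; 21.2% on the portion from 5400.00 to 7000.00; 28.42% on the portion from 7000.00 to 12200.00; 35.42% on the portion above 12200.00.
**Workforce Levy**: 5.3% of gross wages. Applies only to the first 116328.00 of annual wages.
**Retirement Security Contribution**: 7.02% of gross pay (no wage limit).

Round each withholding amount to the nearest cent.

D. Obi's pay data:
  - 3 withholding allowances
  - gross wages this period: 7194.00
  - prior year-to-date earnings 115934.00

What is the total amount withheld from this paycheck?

1345.04

Regional Income Tax: taxable = 7194.00 − 3×244.00 = 6462.00
  594.00 + 21.2% × (6462.00 − 5400.00) = 594.00 + 21.2% × 1062.00 = 819.14
Workforce Levy: cap 116328.00 − YTD 115934.00 = 394.00 subject; 5.3% × 394.00 = 20.88
Retirement Security Contribution: 7.02% × 7194.00 = 505.02
Total: 819.14 + 20.88 + 505.02 = 1345.04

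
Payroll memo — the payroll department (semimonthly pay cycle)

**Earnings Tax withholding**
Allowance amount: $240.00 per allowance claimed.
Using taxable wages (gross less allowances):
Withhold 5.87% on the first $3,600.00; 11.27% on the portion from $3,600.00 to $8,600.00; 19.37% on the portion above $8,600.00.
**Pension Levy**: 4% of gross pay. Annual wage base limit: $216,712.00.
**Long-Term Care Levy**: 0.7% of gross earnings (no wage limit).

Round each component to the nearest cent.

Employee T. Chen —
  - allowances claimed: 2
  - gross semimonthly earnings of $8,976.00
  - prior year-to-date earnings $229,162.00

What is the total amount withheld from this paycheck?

Earnings Tax: taxable = $8,976.00 − 2×$240.00 = $8,496.00
  $211.32 + 11.27% × ($8,496.00 − $3,600.00) = $211.32 + 11.27% × $4,896.00 = $763.10
Pension Levy: YTD $229,162.00 ≥ cap $216,712.00 → $0.00
Long-Term Care Levy: 0.7% × $8,976.00 = $62.83
Total: $763.10 + $0.00 + $62.83 = $825.93

$825.93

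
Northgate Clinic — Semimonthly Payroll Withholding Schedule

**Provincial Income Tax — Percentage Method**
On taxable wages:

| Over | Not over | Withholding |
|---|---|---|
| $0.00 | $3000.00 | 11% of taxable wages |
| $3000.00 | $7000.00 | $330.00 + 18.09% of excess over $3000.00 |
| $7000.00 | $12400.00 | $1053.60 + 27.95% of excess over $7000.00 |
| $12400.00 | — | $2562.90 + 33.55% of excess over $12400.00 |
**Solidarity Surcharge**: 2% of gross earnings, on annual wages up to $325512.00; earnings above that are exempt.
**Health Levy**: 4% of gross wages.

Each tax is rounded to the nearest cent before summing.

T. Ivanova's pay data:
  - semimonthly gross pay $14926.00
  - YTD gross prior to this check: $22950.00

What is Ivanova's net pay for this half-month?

$10620.07

Provincial Income Tax: taxable = $14926.00
  $2562.90 + 33.55% × ($14926.00 − $12400.00) = $2562.90 + 33.55% × $2526.00 = $3410.37
Solidarity Surcharge: 2% × $14926.00 = $298.52
Health Levy: 4% × $14926.00 = $597.04
Total withheld: $3410.37 + $298.52 + $597.04 = $4305.93
Net pay: $14926.00 − $4305.93 = $10620.07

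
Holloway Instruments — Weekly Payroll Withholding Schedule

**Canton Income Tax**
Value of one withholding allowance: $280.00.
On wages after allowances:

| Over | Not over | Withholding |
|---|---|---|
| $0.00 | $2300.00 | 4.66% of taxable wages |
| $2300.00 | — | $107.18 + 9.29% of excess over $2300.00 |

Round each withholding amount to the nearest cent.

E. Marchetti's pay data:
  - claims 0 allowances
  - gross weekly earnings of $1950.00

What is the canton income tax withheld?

$90.87

Canton Income Tax: taxable = $1950.00
  4.66% × $1950.00 = $90.87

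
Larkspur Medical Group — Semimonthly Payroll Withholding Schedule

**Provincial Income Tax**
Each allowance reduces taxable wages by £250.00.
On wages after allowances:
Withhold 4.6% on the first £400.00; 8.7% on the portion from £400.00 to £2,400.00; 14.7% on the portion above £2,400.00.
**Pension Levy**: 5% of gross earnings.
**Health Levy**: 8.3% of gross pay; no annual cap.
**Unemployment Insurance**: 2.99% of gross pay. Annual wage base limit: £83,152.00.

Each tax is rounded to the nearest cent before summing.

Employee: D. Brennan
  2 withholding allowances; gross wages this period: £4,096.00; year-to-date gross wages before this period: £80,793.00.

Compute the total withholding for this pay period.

Provincial Income Tax: taxable = £4,096.00 − 2×£250.00 = £3,596.00
  £192.40 + 14.7% × (£3,596.00 − £2,400.00) = £192.40 + 14.7% × £1,196.00 = £368.21
Pension Levy: 5% × £4,096.00 = £204.80
Health Levy: 8.3% × £4,096.00 = £339.97
Unemployment Insurance: cap £83,152.00 − YTD £80,793.00 = £2,359.00 subject; 2.99% × £2,359.00 = £70.53
Total: £368.21 + £204.80 + £339.97 + £70.53 = £983.51

£983.51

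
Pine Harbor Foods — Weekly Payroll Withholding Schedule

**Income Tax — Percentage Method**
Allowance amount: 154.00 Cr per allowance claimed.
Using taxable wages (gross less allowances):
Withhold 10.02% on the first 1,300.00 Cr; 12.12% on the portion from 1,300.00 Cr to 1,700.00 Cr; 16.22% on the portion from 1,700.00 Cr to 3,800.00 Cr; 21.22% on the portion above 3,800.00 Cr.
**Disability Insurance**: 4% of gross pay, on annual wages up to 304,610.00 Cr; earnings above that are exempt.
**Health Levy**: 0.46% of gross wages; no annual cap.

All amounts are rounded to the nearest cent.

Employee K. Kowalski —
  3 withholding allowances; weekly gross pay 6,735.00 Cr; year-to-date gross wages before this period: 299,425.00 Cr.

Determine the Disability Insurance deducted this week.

Disability Insurance: cap 304,610.00 Cr − YTD 299,425.00 Cr = 5,185.00 Cr subject; 4% × 5,185.00 Cr = 207.40 Cr

207.40 Cr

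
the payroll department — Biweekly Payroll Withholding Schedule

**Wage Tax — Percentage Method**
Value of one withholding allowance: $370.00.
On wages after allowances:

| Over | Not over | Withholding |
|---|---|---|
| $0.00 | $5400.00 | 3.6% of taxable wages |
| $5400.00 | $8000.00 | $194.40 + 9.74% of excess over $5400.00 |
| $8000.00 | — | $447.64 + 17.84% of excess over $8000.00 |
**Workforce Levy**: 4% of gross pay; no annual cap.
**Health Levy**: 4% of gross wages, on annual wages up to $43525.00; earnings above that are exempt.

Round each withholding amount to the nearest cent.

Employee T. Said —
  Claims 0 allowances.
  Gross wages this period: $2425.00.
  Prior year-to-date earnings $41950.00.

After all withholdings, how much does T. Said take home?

Wage Tax: taxable = $2425.00
  3.6% × $2425.00 = $87.30
Workforce Levy: 4% × $2425.00 = $97.00
Health Levy: cap $43525.00 − YTD $41950.00 = $1575.00 subject; 4% × $1575.00 = $63.00
Total withheld: $87.30 + $97.00 + $63.00 = $247.30
Net pay: $2425.00 − $247.30 = $2177.70

$2177.70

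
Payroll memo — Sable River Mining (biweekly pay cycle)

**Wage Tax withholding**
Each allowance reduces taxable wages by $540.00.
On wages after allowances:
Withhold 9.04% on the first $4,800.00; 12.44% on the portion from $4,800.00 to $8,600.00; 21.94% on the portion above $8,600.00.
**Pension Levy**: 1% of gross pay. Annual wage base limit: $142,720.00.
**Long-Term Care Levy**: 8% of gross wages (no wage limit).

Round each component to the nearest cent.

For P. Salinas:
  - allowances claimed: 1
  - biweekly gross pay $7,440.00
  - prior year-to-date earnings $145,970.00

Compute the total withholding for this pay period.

Wage Tax: taxable = $7,440.00 − 1×$540.00 = $6,900.00
  $433.92 + 12.44% × ($6,900.00 − $4,800.00) = $433.92 + 12.44% × $2,100.00 = $695.16
Pension Levy: YTD $145,970.00 ≥ cap $142,720.00 → $0.00
Long-Term Care Levy: 8% × $7,440.00 = $595.20
Total: $695.16 + $0.00 + $595.20 = $1,290.36

$1,290.36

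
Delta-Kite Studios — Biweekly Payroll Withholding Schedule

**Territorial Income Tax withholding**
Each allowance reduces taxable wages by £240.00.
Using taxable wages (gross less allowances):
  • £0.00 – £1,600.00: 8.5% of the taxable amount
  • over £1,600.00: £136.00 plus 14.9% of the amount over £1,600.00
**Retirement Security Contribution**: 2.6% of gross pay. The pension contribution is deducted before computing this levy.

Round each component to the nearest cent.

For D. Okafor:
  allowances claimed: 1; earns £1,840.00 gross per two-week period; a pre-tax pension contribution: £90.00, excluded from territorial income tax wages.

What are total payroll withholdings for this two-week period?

£173.85

Territorial Income Tax: taxable = £1,840.00 − £90.00 − 1×£240.00 = £1,510.00
  8.5% × £1,510.00 = £128.35
Retirement Security Contribution: 2.6% × £1,750.00 = £45.50
Total: £128.35 + £45.50 = £173.85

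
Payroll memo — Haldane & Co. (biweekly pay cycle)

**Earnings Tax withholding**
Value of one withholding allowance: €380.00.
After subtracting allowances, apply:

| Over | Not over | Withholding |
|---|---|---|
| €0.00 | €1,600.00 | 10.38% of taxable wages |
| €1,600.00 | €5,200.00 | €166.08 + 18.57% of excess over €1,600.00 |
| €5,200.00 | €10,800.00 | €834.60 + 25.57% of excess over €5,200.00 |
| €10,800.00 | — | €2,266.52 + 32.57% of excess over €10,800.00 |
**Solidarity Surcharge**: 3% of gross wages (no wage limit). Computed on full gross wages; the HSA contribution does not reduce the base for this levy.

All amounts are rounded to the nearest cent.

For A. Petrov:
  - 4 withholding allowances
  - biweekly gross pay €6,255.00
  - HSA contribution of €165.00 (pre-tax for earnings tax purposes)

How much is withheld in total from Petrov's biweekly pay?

Earnings Tax: taxable = €6,255.00 − €165.00 − 4×€380.00 = €4,570.00
  €166.08 + 18.57% × (€4,570.00 − €1,600.00) = €166.08 + 18.57% × €2,970.00 = €717.61
Solidarity Surcharge: 3% × €6,255.00 = €187.65
Total: €717.61 + €187.65 = €905.26

€905.26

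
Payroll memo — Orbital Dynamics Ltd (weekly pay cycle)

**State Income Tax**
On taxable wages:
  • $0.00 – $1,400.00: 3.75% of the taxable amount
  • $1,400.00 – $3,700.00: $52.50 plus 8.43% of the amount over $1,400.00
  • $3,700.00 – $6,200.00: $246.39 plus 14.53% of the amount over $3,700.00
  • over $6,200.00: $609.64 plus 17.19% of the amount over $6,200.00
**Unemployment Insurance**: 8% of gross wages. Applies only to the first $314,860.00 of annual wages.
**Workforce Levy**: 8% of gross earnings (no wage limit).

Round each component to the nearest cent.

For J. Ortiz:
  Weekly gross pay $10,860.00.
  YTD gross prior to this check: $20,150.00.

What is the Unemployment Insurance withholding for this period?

$868.80

Unemployment Insurance: 8% × $10,860.00 = $868.80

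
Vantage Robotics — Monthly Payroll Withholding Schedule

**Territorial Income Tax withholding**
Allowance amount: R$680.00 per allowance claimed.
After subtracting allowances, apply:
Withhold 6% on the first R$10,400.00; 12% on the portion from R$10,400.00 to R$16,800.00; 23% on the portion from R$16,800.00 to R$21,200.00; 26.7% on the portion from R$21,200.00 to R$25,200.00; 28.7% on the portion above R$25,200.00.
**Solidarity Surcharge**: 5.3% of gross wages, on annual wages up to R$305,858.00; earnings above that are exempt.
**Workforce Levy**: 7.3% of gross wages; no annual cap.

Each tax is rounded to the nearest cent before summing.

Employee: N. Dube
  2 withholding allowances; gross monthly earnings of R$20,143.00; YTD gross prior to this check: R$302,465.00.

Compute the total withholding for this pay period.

Territorial Income Tax: taxable = R$20,143.00 − 2×R$680.00 = R$18,783.00
  R$1,392.00 + 23% × (R$18,783.00 − R$16,800.00) = R$1,392.00 + 23% × R$1,983.00 = R$1,848.09
Solidarity Surcharge: cap R$305,858.00 − YTD R$302,465.00 = R$3,393.00 subject; 5.3% × R$3,393.00 = R$179.83
Workforce Levy: 7.3% × R$20,143.00 = R$1,470.44
Total: R$1,848.09 + R$179.83 + R$1,470.44 = R$3,498.36

R$3,498.36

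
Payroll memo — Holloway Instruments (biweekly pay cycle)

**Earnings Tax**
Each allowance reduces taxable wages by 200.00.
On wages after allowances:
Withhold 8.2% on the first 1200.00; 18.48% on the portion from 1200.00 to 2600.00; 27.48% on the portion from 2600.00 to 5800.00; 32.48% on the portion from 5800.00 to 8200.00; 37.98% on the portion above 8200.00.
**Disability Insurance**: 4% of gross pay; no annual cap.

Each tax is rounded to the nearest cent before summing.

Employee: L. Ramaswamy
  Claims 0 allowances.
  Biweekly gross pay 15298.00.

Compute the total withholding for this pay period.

5323.74

Earnings Tax: taxable = 15298.00
  2016.00 + 37.98% × (15298.00 − 8200.00) = 2016.00 + 37.98% × 7098.00 = 4711.82
Disability Insurance: 4% × 15298.00 = 611.92
Total: 4711.82 + 611.92 = 5323.74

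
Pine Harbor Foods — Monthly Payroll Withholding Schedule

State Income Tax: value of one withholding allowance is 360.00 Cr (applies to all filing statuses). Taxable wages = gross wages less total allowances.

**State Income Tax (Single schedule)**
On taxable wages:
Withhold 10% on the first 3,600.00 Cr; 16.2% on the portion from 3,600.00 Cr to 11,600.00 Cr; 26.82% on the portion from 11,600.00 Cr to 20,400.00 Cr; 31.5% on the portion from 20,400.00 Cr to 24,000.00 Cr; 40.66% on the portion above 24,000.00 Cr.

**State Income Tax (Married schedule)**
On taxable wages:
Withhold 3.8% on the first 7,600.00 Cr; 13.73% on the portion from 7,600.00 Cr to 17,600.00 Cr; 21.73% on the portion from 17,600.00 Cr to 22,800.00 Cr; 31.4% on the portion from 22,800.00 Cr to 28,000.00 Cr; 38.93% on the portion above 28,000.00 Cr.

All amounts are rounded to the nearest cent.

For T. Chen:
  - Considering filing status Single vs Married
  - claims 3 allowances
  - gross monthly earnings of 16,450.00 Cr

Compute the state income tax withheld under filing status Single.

State Income Tax (Single): taxable = 16,450.00 Cr − 3×360.00 Cr = 15,370.00 Cr
  1,656.00 Cr + 26.82% × (15,370.00 Cr − 11,600.00 Cr) = 1,656.00 Cr + 26.82% × 3,770.00 Cr = 2,667.11 Cr

2,667.11 Cr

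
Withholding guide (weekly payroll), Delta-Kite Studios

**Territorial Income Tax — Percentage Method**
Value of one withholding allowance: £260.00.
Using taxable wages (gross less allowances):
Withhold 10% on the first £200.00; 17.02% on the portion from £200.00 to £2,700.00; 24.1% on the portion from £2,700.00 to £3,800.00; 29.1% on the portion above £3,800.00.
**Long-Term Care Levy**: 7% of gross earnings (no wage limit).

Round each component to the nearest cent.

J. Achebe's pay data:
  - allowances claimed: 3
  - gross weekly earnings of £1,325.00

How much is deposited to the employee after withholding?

Territorial Income Tax: taxable = £1,325.00 − 3×£260.00 = £545.00
  £20.00 + 17.02% × (£545.00 − £200.00) = £20.00 + 17.02% × £345.00 = £78.72
Long-Term Care Levy: 7% × £1,325.00 = £92.75
Total withheld: £78.72 + £92.75 = £171.47
Net pay: £1,325.00 − £171.47 = £1,153.53

£1,153.53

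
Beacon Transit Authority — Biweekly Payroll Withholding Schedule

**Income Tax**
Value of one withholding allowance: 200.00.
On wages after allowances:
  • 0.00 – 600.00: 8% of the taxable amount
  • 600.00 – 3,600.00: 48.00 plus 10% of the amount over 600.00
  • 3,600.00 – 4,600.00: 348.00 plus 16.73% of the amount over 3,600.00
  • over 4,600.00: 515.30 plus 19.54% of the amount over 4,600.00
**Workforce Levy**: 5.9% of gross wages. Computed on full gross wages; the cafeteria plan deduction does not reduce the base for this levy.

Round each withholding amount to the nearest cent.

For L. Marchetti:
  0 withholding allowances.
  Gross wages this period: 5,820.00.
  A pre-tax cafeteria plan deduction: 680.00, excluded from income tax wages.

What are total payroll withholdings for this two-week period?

964.20

Income Tax: taxable = 5,820.00 − 680.00 = 5,140.00
  515.30 + 19.54% × (5,140.00 − 4,600.00) = 515.30 + 19.54% × 540.00 = 620.82
Workforce Levy: 5.9% × 5,820.00 = 343.38
Total: 620.82 + 343.38 = 964.20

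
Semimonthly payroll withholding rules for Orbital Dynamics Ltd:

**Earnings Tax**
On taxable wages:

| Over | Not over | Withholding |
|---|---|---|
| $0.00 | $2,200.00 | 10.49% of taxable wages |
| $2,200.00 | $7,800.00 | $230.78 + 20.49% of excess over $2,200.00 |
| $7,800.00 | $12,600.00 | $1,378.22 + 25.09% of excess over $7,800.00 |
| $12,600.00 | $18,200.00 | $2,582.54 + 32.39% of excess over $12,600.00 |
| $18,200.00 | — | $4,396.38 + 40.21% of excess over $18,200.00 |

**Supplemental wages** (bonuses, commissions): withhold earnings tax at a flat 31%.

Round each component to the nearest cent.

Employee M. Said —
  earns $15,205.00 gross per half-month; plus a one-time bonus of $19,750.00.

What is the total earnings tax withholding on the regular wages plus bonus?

$9,548.80

Earnings Tax: taxable = $15,205.00
  $2,582.54 + 32.39% × ($15,205.00 − $12,600.00) = $2,582.54 + 32.39% × $2,605.00 = $3,426.30
Supplemental (31% flat on bonus): 31% × $19,750.00 = $6,122.50
Total earnings tax: $3,426.30 + $6,122.50 = $9,548.80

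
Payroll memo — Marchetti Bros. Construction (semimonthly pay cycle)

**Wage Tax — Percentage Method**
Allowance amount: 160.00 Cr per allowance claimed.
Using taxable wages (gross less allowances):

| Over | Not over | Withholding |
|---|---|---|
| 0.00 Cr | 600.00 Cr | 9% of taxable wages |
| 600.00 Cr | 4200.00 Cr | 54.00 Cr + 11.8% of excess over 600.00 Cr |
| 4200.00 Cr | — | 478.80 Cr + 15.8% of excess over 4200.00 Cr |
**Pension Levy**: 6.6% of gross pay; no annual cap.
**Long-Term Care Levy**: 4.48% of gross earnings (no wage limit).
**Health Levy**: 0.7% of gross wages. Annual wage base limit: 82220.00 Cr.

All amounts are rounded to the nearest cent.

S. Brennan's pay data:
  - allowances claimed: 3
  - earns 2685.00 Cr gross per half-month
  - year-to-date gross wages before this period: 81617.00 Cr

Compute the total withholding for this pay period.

545.11 Cr

Wage Tax: taxable = 2685.00 Cr − 3×160.00 Cr = 2205.00 Cr
  54.00 Cr + 11.8% × (2205.00 Cr − 600.00 Cr) = 54.00 Cr + 11.8% × 1605.00 Cr = 243.39 Cr
Pension Levy: 6.6% × 2685.00 Cr = 177.21 Cr
Long-Term Care Levy: 4.48% × 2685.00 Cr = 120.29 Cr
Health Levy: cap 82220.00 Cr − YTD 81617.00 Cr = 603.00 Cr subject; 0.7% × 603.00 Cr = 4.22 Cr
Total: 243.39 Cr + 177.21 Cr + 120.29 Cr + 4.22 Cr = 545.11 Cr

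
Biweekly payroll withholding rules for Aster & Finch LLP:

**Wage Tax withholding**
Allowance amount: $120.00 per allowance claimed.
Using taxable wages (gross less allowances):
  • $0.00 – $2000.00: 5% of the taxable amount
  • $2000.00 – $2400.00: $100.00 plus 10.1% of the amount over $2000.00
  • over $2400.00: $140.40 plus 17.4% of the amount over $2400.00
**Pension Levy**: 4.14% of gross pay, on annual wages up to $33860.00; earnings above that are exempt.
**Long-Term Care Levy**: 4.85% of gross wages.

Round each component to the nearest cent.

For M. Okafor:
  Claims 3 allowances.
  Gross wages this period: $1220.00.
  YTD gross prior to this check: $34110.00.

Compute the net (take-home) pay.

Wage Tax: taxable = $1220.00 − 3×$120.00 = $860.00
  5% × $860.00 = $43.00
Pension Levy: YTD $34110.00 ≥ cap $33860.00 → $0.00
Long-Term Care Levy: 4.85% × $1220.00 = $59.17
Total withheld: $43.00 + $0.00 + $59.17 = $102.17
Net pay: $1220.00 − $102.17 = $1117.83

$1117.83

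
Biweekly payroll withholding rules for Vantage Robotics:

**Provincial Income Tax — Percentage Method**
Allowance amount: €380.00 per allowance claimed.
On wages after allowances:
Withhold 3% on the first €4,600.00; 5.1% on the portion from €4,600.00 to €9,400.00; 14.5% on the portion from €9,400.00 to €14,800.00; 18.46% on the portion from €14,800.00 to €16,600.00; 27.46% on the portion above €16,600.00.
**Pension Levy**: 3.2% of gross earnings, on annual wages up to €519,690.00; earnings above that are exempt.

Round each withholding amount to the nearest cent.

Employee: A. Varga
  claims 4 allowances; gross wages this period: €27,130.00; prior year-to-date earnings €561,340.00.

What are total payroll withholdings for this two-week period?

Provincial Income Tax: taxable = €27,130.00 − 4×€380.00 = €25,610.00
  €1,498.08 + 27.46% × (€25,610.00 − €16,600.00) = €1,498.08 + 27.46% × €9,010.00 = €3,972.23
Pension Levy: YTD €561,340.00 ≥ cap €519,690.00 → €0.00
Total: €3,972.23 + €0.00 = €3,972.23

€3,972.23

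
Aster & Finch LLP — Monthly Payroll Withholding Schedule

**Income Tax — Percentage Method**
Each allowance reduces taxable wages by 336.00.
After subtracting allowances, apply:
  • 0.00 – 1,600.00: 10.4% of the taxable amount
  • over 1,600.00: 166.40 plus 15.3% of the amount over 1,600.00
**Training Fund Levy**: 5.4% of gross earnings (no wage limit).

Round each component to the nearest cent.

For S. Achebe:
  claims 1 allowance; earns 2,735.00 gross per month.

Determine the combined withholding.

Income Tax: taxable = 2,735.00 − 1×336.00 = 2,399.00
  166.40 + 15.3% × (2,399.00 − 1,600.00) = 166.40 + 15.3% × 799.00 = 288.65
Training Fund Levy: 5.4% × 2,735.00 = 147.69
Total: 288.65 + 147.69 = 436.34

436.34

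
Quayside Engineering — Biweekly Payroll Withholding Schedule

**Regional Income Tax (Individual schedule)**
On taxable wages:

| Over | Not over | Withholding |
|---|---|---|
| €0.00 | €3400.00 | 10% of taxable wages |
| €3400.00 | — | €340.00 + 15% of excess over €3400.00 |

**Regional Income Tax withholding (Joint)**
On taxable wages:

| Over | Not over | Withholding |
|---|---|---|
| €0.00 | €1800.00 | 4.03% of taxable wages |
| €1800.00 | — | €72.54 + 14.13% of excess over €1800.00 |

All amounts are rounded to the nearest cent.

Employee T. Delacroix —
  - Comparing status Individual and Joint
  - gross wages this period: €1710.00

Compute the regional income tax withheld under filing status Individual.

€171.00

Regional Income Tax (Individual): taxable = €1710.00
  10% × €1710.00 = €171.00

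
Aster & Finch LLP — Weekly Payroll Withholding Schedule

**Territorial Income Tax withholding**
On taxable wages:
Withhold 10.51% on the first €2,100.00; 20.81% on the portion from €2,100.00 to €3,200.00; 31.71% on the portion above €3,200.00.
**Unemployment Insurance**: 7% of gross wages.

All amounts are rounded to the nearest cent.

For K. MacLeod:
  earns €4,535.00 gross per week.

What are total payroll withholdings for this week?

Territorial Income Tax: taxable = €4,535.00
  €449.62 + 31.71% × (€4,535.00 − €3,200.00) = €449.62 + 31.71% × €1,335.00 = €872.95
Unemployment Insurance: 7% × €4,535.00 = €317.45
Total: €872.95 + €317.45 = €1,190.40

€1,190.40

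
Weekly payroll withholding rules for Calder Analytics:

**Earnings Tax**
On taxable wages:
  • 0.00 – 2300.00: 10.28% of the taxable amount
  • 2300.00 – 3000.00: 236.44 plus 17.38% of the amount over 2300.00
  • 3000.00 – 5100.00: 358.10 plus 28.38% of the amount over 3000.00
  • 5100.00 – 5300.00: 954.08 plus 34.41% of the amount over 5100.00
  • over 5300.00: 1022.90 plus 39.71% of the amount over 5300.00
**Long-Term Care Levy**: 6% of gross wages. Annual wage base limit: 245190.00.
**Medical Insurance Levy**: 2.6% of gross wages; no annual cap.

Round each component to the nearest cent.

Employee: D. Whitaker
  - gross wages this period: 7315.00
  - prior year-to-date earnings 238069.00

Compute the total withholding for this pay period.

2440.51

Earnings Tax: taxable = 7315.00
  1022.90 + 39.71% × (7315.00 − 5300.00) = 1022.90 + 39.71% × 2015.00 = 1823.06
Long-Term Care Levy: cap 245190.00 − YTD 238069.00 = 7121.00 subject; 6% × 7121.00 = 427.26
Medical Insurance Levy: 2.6% × 7315.00 = 190.19
Total: 1823.06 + 427.26 + 190.19 = 2440.51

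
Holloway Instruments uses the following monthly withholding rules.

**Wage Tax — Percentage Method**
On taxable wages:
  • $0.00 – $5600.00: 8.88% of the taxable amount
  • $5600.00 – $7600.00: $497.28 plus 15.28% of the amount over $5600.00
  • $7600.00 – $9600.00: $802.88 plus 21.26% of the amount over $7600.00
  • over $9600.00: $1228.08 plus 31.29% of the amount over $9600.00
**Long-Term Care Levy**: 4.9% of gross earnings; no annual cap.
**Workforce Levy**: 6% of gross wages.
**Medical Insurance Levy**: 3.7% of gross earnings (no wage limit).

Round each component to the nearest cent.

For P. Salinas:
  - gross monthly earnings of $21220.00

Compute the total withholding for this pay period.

$7962.10

Wage Tax: taxable = $21220.00
  $1228.08 + 31.29% × ($21220.00 − $9600.00) = $1228.08 + 31.29% × $11620.00 = $4863.98
Long-Term Care Levy: 4.9% × $21220.00 = $1039.78
Workforce Levy: 6% × $21220.00 = $1273.20
Medical Insurance Levy: 3.7% × $21220.00 = $785.14
Total: $4863.98 + $1039.78 + $1273.20 + $785.14 = $7962.10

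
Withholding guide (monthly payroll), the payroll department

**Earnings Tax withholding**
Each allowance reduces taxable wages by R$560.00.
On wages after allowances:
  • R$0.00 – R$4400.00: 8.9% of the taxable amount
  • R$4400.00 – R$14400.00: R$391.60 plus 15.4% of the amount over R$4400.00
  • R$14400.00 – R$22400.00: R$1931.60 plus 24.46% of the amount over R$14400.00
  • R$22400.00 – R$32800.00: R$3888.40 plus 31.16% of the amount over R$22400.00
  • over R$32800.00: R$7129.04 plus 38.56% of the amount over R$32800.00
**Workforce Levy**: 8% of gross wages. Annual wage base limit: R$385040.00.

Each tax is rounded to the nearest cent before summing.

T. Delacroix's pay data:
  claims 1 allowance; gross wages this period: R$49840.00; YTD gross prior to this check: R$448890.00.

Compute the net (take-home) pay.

R$36356.27

Earnings Tax: taxable = R$49840.00 − 1×R$560.00 = R$49280.00
  R$7129.04 + 38.56% × (R$49280.00 − R$32800.00) = R$7129.04 + 38.56% × R$16480.00 = R$13483.73
Workforce Levy: YTD R$448890.00 ≥ cap R$385040.00 → R$0.00
Total withheld: R$13483.73 + R$0.00 = R$13483.73
Net pay: R$49840.00 − R$13483.73 = R$36356.27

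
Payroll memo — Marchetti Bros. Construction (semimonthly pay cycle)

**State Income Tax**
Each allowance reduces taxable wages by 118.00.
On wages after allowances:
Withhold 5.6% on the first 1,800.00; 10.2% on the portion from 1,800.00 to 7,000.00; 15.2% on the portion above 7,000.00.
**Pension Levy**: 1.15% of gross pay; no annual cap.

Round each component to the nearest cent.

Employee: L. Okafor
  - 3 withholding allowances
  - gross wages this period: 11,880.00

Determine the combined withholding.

1,455.77

State Income Tax: taxable = 11,880.00 − 3×118.00 = 11,526.00
  631.20 + 15.2% × (11,526.00 − 7,000.00) = 631.20 + 15.2% × 4,526.00 = 1,319.15
Pension Levy: 1.15% × 11,880.00 = 136.62
Total: 1,319.15 + 136.62 = 1,455.77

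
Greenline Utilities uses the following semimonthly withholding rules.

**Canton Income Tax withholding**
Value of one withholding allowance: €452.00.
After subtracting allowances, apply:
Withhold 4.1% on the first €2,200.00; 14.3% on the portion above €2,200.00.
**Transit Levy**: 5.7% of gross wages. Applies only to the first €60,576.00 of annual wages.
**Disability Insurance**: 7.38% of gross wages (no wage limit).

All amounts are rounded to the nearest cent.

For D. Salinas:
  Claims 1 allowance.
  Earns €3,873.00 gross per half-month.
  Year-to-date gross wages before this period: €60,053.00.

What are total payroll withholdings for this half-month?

€580.44

Canton Income Tax: taxable = €3,873.00 − 1×€452.00 = €3,421.00
  €90.20 + 14.3% × (€3,421.00 − €2,200.00) = €90.20 + 14.3% × €1,221.00 = €264.80
Transit Levy: cap €60,576.00 − YTD €60,053.00 = €523.00 subject; 5.7% × €523.00 = €29.81
Disability Insurance: 7.38% × €3,873.00 = €285.83
Total: €264.80 + €29.81 + €285.83 = €580.44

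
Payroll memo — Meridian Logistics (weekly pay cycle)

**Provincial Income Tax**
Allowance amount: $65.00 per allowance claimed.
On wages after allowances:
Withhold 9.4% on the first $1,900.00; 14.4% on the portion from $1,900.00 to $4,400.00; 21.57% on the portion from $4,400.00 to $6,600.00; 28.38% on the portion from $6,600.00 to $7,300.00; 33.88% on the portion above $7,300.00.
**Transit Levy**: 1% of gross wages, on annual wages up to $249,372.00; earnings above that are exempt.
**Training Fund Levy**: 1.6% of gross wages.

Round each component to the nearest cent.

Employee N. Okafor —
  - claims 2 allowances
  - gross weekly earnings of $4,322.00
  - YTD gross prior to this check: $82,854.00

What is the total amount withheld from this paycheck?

Provincial Income Tax: taxable = $4,322.00 − 2×$65.00 = $4,192.00
  $178.60 + 14.4% × ($4,192.00 − $1,900.00) = $178.60 + 14.4% × $2,292.00 = $508.65
Transit Levy: 1% × $4,322.00 = $43.22
Training Fund Levy: 1.6% × $4,322.00 = $69.15
Total: $508.65 + $43.22 + $69.15 = $621.02

$621.02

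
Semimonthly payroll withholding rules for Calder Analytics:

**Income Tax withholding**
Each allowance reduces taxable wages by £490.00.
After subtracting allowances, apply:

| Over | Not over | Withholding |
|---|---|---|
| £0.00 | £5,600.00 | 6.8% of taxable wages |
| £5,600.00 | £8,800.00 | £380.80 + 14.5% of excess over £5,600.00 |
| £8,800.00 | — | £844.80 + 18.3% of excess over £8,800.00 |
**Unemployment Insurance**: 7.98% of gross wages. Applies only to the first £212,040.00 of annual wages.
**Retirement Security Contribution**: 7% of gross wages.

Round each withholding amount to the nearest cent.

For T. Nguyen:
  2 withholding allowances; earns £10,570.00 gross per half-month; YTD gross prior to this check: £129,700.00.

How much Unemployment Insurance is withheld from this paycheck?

Unemployment Insurance: 7.98% × £10,570.00 = £843.49

£843.49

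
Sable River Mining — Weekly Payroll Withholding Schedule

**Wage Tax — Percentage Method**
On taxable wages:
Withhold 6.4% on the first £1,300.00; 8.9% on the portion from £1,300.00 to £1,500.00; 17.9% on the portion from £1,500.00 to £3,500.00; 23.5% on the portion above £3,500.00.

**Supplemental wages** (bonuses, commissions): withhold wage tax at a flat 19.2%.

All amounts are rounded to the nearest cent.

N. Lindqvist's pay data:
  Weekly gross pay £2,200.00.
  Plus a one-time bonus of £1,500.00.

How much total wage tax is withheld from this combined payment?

£514.30

Wage Tax: taxable = £2,200.00
  £101.00 + 17.9% × (£2,200.00 − £1,500.00) = £101.00 + 17.9% × £700.00 = £226.30
Supplemental (19.2% flat on bonus): 19.2% × £1,500.00 = £288.00
Total wage tax: £226.30 + £288.00 = £514.30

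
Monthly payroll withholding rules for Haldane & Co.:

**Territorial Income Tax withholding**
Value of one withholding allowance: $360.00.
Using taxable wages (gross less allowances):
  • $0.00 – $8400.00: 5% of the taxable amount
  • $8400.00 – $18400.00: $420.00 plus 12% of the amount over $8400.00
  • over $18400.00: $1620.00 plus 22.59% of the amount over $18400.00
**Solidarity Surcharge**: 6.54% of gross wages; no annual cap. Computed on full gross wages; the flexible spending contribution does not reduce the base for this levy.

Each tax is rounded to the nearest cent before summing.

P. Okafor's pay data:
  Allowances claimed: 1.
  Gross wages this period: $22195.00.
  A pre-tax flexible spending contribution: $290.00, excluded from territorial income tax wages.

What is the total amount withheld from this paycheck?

Territorial Income Tax: taxable = $22195.00 − $290.00 − 1×$360.00 = $21545.00
  $1620.00 + 22.59% × ($21545.00 − $18400.00) = $1620.00 + 22.59% × $3145.00 = $2330.46
Solidarity Surcharge: 6.54% × $22195.00 = $1451.55
Total: $2330.46 + $1451.55 = $3782.01

$3782.01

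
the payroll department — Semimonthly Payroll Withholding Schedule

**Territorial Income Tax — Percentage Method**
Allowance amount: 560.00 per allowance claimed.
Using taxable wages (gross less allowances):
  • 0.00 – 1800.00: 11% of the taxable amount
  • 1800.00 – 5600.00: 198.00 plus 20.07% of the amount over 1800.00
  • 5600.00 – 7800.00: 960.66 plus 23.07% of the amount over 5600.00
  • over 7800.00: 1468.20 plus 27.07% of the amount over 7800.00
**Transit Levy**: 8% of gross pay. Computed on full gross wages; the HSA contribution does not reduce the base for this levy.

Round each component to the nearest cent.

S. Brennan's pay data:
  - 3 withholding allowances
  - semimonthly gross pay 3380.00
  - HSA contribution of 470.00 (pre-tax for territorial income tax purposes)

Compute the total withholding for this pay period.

405.70

Territorial Income Tax: taxable = 3380.00 − 470.00 − 3×560.00 = 1230.00
  11% × 1230.00 = 135.30
Transit Levy: 8% × 3380.00 = 270.40
Total: 135.30 + 270.40 = 405.70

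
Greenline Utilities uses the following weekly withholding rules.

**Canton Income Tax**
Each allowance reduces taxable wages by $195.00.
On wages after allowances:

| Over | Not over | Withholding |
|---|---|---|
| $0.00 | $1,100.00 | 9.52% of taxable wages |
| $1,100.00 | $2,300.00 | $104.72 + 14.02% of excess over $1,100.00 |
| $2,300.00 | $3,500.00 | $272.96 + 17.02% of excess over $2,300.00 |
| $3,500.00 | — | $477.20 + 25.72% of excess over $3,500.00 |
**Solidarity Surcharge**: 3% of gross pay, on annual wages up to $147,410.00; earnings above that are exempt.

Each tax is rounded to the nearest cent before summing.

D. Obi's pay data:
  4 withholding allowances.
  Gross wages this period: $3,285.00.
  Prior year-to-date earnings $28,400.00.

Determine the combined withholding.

$406.40

Canton Income Tax: taxable = $3,285.00 − 4×$195.00 = $2,505.00
  $272.96 + 17.02% × ($2,505.00 − $2,300.00) = $272.96 + 17.02% × $205.00 = $307.85
Solidarity Surcharge: 3% × $3,285.00 = $98.55
Total: $307.85 + $98.55 = $406.40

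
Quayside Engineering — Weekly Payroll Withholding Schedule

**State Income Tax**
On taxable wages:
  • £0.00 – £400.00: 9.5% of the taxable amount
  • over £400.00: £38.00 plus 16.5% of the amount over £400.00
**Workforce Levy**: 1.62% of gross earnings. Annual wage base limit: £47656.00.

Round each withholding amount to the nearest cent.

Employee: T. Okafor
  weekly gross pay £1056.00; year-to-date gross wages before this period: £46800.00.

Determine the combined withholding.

£160.11

State Income Tax: taxable = £1056.00
  £38.00 + 16.5% × (£1056.00 − £400.00) = £38.00 + 16.5% × £656.00 = £146.24
Workforce Levy: cap £47656.00 − YTD £46800.00 = £856.00 subject; 1.62% × £856.00 = £13.87
Total: £146.24 + £13.87 = £160.11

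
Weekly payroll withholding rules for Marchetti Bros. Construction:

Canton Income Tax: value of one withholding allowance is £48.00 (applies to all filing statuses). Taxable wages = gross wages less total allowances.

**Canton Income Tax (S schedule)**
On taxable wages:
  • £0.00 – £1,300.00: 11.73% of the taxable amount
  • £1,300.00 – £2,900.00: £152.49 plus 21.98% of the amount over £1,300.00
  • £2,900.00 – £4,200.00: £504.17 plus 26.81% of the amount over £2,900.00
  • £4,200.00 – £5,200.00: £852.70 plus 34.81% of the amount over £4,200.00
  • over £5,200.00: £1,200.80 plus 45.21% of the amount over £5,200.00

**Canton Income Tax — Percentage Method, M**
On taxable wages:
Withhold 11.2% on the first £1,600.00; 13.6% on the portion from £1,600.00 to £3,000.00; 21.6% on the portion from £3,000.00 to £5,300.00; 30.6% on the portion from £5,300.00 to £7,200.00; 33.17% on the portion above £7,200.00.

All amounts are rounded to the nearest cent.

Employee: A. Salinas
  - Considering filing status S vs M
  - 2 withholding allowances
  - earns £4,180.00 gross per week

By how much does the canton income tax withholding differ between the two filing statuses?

Canton Income Tax (S): taxable = £4,180.00 − 2×£48.00 = £4,084.00
  £504.17 + 26.81% × (£4,084.00 − £2,900.00) = £504.17 + 26.81% × £1,184.00 = £821.60
Canton Income Tax (M): taxable = £4,180.00 − 2×£48.00 = £4,084.00
  £369.60 + 21.6% × (£4,084.00 − £3,000.00) = £369.60 + 21.6% × £1,084.00 = £603.74
Difference: |£821.60 − £603.74| = £217.86 (higher under S)

£217.86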